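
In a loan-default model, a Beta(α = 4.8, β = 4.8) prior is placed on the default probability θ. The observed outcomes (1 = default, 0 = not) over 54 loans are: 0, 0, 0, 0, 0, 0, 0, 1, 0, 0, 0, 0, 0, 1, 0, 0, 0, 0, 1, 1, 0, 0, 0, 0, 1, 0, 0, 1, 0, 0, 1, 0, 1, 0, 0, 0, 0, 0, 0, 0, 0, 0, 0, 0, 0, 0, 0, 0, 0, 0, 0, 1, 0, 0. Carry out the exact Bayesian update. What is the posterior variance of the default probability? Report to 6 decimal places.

The Beta prior is conjugate to a Binomial/Bernoulli likelihood; the update adds successes to α and failures to β.
Posterior: Beta(α+k, β+n−k) = Beta(4.8+9, 4.8+45) = Beta(13.8, 49.8).
Var = αβ/((α+β)²(α+β+1)) = 13.8·49.8/(63.6²·64.6) = 0.002630.

0.002630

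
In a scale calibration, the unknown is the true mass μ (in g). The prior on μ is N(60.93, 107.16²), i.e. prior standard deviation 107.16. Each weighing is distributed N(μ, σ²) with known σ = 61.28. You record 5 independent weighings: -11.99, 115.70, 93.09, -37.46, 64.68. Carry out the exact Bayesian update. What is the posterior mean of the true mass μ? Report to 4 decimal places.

For Normal data with known variance σ², a Normal(μ₀, σ₀²) prior on μ is conjugate. Posterior precision = 1/σ₀² + n/σ²; posterior mean is the precision-weighted average of μ₀ and x̄.
Σxᵢ = (-11.99) + 115.70 + 93.09 + (-37.46) + 64.68 = 224.02, so n·x̄ = 224.02.
σ₀² = 107.16² = 11483.2656, σ² = 61.28² = 3755.2384; σ² + n·σ₀² = 3755.2384 + 5·11483.2656 = 61171.5664.
Posterior mean = (μ₀/σ₀² + n·x̄/σ²)/(1/σ₀² + n/σ²) = (σ²·μ₀ + σ₀²·n·x̄)/(σ² + n·σ₀²) = (3755.2384·60.93 + 11483.2656·224.02)/61171.5664 = 2801287.835424/61171.5664 = 45.7940.

45.7940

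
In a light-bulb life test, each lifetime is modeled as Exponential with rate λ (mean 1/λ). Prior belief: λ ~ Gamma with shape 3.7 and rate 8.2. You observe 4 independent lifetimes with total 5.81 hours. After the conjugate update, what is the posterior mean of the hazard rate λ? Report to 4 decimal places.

With a Gamma(shape α, rate β) prior on the exponential rate λ, the posterior after n observations with total T = Σxᵢ is Gamma(α+n, β+T).
Posterior: Gamma(3.7+4, 8.2+5.81) = Gamma(7.7, 14.01).
Posterior mean of λ = α/β = 7.7/14.01 = 0.5496.

0.5496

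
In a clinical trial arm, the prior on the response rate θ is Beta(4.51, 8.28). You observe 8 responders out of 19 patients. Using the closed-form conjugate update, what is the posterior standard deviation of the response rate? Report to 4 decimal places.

The Beta prior is conjugate to a Binomial/Bernoulli likelihood; the update adds successes to α and failures to β.
Posterior: Beta(α+k, β+n−k) = Beta(4.51+8, 8.28+11) = Beta(12.51, 19.28).
Var = αβ/((α+β)²(α+β+1)) = 12.51·19.28/(31.79²·32.79) = 0.00727850; SD = √0.00727850 = 0.0853.

0.0853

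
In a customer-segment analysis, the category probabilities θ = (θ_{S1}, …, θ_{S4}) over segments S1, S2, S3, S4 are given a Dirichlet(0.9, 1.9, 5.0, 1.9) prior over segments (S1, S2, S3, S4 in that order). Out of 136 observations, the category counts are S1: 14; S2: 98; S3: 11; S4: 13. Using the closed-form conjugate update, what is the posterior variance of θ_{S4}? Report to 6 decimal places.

The Dirichlet prior is conjugate to the Multinomial likelihood: each posterior αⱼ = prior αⱼ + observed count nⱼ.
Posterior concentration: (14.9, 99.9, 16.0, 14.9), total = 145.7.
Var[θ_j] = α_j(Σα−α_j)/((Σα)²(Σα+1)) = 14.9·130.8/(145.7²·146.7) = 0.000626.

0.000626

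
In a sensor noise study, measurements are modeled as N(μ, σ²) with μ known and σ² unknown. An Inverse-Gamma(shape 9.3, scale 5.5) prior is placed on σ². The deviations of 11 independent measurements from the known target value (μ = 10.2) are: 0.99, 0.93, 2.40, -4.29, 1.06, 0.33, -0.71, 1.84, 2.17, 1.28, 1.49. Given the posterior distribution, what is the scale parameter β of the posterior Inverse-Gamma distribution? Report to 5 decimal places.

25.34935

With known mean μ and an Inverse-Gamma(α, β) prior on σ², the Normal likelihood is conjugate: posterior is Inv-Gamma(α + n/2, β + Σ(xᵢ−μ)²/2).
Σ(xᵢ−μ)² = (0.99)² + (0.93)² + (2.40)² + (-4.29)² + (1.06)² + (0.33)² + (-0.71)² + (1.84)² + (2.17)² + (1.28)² + (1.49)² = 39.6987.
Posterior: Inv-Gamma(9.3 + 11/2, 5.5 + 39.6987/2) = Inv-Gamma(14.80, 25.34935).
Posterior β = 25.34935.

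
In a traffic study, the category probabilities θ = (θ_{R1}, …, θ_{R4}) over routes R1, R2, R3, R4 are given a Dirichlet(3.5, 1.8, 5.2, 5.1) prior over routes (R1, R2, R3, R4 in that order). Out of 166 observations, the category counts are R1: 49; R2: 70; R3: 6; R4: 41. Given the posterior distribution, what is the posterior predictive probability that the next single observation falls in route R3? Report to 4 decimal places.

0.0617

The Dirichlet prior is conjugate to the Multinomial likelihood: each posterior αⱼ = prior αⱼ + observed count nⱼ.
Posterior concentration: (52.5, 71.8, 11.2, 46.1), total = 181.6.
P(next = R3 | data) = α_{R3}/Σα = 0.0617.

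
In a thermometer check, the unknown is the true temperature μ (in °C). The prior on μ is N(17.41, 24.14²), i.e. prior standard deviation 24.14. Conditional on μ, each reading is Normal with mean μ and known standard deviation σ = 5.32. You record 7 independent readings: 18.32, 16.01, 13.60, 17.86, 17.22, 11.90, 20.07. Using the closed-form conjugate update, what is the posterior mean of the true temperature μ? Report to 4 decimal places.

16.4325

For Normal data with known variance σ², a Normal(μ₀, σ₀²) prior on μ is conjugate. Posterior precision = 1/σ₀² + n/σ²; posterior mean is the precision-weighted average of μ₀ and x̄.
Σxᵢ = 18.32 + 16.01 + 13.60 + 17.86 + 17.22 + 11.90 + 20.07 = 114.98, so n·x̄ = 114.98.
σ₀² = 24.14² = 582.7396, σ² = 5.32² = 28.3024; σ² + n·σ₀² = 28.3024 + 7·582.7396 = 4107.4796.
Posterior mean = (μ₀/σ₀² + n·x̄/σ²)/(1/σ₀² + n/σ²) = (σ²·μ₀ + σ₀²·n·x̄)/(σ² + n·σ₀²) = (28.3024·17.41 + 582.7396·114.98)/4107.4796 = 67496.143992/4107.4796 = 16.4325.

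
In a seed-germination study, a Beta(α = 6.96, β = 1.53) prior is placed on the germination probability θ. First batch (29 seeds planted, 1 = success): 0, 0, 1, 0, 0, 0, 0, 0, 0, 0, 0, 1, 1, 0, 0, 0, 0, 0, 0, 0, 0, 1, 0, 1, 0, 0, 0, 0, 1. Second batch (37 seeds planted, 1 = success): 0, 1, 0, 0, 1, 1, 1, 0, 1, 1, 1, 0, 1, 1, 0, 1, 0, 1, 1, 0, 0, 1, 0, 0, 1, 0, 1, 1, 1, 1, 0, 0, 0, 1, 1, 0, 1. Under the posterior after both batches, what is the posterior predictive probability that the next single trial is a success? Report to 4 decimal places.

The Beta prior is conjugate to a Binomial/Bernoulli likelihood; the update adds successes to α and failures to β.
After batch 1: Beta(6.96+6, 1.53+23) = Beta(12.96, 24.53).
After batch 2: Beta(12.96+21, 24.53+16) = Beta(33.96, 40.53).
For a single future Bernoulli trial, P(success | data) = α/(α+β) = 0.4559.

0.4559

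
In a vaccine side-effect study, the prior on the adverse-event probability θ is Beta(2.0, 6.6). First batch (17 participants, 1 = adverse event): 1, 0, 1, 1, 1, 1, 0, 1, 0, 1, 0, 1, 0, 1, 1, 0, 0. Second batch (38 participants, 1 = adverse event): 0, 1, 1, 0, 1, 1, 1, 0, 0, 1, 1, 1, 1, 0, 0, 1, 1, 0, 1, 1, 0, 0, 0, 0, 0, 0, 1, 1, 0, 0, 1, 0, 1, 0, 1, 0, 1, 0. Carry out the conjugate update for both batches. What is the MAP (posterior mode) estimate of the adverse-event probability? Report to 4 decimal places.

0.4870

The Beta prior is conjugate to a Binomial/Bernoulli likelihood; the update adds successes to α and failures to β.
After batch 1: Beta(2.0+10, 6.6+7) = Beta(12.0, 13.6).
After batch 2: Beta(12.0+19, 13.6+19) = Beta(31.0, 32.6).
Mode of Beta(a,b) for a,b>1 is (a−1)/(a+b−2) = 30.0/61.6 = 0.4870.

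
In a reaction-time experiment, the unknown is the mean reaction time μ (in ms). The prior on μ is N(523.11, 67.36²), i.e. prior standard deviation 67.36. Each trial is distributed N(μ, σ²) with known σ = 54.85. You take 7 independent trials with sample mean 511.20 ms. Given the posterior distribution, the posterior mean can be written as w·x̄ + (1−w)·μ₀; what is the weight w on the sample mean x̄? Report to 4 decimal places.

For Normal data with known variance σ², a Normal(μ₀, σ₀²) prior on μ is conjugate. Posterior precision = 1/σ₀² + n/σ²; posterior mean is the precision-weighted average of μ₀ and x̄.
σ₀² = 67.36² = 4537.3696, σ² = 54.85² = 3008.5225. Prior precision 1/σ₀² = 1/4537.3696; data precision n/σ² = 7/3008.5225.
w = (n/σ²)/(1/σ₀² + n/σ²) = n·σ₀²/(σ² + n·σ₀²) = 7·4537.3696/(3008.5225 + 7·4537.3696) = 31761.5872/34770.1097 = 0.9135.

0.9135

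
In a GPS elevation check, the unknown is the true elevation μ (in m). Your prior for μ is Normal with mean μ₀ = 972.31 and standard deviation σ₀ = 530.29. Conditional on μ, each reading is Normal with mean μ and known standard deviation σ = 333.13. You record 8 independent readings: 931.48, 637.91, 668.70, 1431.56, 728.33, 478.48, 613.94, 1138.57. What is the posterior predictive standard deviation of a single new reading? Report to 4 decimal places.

For Normal data with known variance σ², a Normal(μ₀, σ₀²) prior on μ is conjugate. Posterior precision = 1/σ₀² + n/σ²; posterior mean is the precision-weighted average of μ₀ and x̄.
σ₀² = 530.29² = 281207.4841, σ² = 333.13² = 110975.5969; σ² + n·σ₀² = 110975.5969 + 8·281207.4841 = 2360635.4697.
Posterior precision = 1/σ₀² + n/σ² = 1/281207.4841 + 8/110975.5969 = (σ² + n·σ₀²)/(σ₀²σ²) = 2360635.4697/(281207.4841·110975.5969); posterior variance σₙ² = σ₀²σ²/(σ² + n·σ₀²) = 281207.4841·110975.5969/2360635.4697 = 13219.816783.
Predictive variance for one new observation = σₙ² + σ² = 281207.4841·110975.5969/2360635.4697 + 110975.5969 = σ²·(σ₀² + 2360635.4697)/2360635.4697 = 110975.5969·2641842.9538/2360635.4697 = 124195.413683; SD = √(110975.5969·2641842.9538/2360635.4697) = 352.4137.

352.4137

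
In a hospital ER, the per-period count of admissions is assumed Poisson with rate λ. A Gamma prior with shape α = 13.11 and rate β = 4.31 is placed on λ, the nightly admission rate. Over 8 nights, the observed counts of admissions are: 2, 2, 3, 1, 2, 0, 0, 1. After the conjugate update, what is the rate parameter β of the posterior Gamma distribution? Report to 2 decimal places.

12.31

With a Gamma(shape α, rate β) prior, the Poisson likelihood is conjugate: the posterior is Gamma(α + ΣXᵢ, β + n).
Sum of counts S = 11 over n = 8 nights.
Posterior: Gamma(α+S, β+n) = Gamma(13.11+11, 4.31+8) = Gamma(24.11, 12.31).
Posterior β = 12.31.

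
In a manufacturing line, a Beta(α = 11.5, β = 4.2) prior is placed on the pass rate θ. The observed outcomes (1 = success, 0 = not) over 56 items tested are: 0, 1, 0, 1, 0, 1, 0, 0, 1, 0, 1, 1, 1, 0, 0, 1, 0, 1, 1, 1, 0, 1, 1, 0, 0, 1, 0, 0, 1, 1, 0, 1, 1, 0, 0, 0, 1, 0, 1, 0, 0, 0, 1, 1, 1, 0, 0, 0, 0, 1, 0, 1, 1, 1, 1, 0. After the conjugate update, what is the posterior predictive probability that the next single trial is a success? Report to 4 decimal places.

The Beta prior is conjugate to a Binomial/Bernoulli likelihood; the update adds successes to α and failures to β.
Posterior: Beta(α+k, β+n−k) = Beta(11.5+28, 4.2+28) = Beta(39.5, 32.2).
For a single future Bernoulli trial, P(success | data) = α/(α+β) = 0.5509.

0.5509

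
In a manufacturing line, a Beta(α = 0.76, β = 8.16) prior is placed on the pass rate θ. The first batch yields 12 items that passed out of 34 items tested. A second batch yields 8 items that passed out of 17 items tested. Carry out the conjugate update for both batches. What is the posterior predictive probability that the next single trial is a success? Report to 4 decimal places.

0.3465

The Beta prior is conjugate to a Binomial/Bernoulli likelihood; the update adds successes to α and failures to β.
After batch 1: Beta(0.76+12, 8.16+22) = Beta(12.76, 30.16).
After batch 2: Beta(12.76+8, 30.16+9) = Beta(20.76, 39.16).
For a single future Bernoulli trial, P(success | data) = α/(α+β) = 0.3465.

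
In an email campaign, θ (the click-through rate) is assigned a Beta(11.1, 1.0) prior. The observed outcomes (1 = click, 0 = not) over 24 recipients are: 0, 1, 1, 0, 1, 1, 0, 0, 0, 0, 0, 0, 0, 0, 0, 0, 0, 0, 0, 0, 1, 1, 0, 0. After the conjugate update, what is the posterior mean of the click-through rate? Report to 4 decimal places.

0.4737

The Beta prior is conjugate to a Binomial/Bernoulli likelihood; the update adds successes to α and failures to β.
Posterior: Beta(α+k, β+n−k) = Beta(11.1+6, 1.0+18) = Beta(17.1, 19.0).
Posterior mean = α/(α+β) = 17.1/36.1 = 0.4737.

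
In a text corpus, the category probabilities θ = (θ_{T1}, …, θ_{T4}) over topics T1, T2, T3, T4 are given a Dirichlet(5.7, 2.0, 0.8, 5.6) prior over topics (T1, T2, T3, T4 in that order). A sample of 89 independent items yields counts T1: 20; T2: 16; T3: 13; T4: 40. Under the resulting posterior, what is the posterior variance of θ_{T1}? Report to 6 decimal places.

0.001798

The Dirichlet prior is conjugate to the Multinomial likelihood: each posterior αⱼ = prior αⱼ + observed count nⱼ.
Posterior concentration: (25.7, 18.0, 13.8, 45.6), total = 103.1.
Var[θ_j] = α_j(Σα−α_j)/((Σα)²(Σα+1)) = 25.7·77.4/(103.1²·104.1) = 0.001798.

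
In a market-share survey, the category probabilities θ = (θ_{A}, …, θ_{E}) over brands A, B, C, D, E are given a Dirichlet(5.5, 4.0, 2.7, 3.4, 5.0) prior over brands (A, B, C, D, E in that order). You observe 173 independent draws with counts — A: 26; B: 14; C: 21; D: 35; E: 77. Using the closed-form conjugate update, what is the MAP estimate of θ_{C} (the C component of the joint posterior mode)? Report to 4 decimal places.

0.1204

The Dirichlet prior is conjugate to the Multinomial likelihood: each posterior αⱼ = prior αⱼ + observed count nⱼ.
Posterior concentration: (31.5, 18.0, 23.7, 38.4, 82.0), total = 193.6.
Joint mode component: (α_{C}−1)/(Σα−K) = 22.7/188.6 = 0.1204.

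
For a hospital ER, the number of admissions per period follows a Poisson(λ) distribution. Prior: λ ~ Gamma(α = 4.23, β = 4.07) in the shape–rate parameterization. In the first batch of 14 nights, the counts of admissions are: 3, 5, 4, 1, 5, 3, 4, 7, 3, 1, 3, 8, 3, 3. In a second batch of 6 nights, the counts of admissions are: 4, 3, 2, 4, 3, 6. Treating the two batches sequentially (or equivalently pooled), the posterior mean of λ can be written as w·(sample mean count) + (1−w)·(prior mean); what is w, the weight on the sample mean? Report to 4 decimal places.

With a Gamma(shape α, rate β) prior, the Poisson likelihood is conjugate: the posterior is Gamma(α + ΣXᵢ, β + n).
Total number of nights: n = 14 + 6 = 20.
Posterior mean = (α₀+S)/(β₀+n) = [n/(β₀+n)]·(S/n) + [β₀/(β₀+n)]·(α₀/β₀), so only n and β₀ enter the weight.
Weight on data w = n/(β₀+n) = 20/(4.07+20) = 20/24.07 = 0.8309.

0.8309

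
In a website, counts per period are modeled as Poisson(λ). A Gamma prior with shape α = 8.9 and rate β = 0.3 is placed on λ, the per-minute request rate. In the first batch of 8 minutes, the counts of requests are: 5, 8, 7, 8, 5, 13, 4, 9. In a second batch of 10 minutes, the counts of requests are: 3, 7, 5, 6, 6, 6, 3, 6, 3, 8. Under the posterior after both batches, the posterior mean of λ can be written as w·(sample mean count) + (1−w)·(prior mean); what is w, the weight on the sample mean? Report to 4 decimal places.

0.9836

With a Gamma(shape α, rate β) prior, the Poisson likelihood is conjugate: the posterior is Gamma(α + ΣXᵢ, β + n).
Total number of minutes: n = 8 + 10 = 18.
Posterior mean = (α₀+S)/(β₀+n) = [n/(β₀+n)]·(S/n) + [β₀/(β₀+n)]·(α₀/β₀), so only n and β₀ enter the weight.
Weight on data w = n/(β₀+n) = 18/(0.3+18) = 18/18.3 = 0.9836.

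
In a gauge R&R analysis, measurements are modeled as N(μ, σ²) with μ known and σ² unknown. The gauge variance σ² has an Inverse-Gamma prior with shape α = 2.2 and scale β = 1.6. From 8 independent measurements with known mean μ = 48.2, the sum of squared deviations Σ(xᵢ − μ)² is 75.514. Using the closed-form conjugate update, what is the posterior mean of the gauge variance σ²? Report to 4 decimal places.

7.5687

With known mean μ and an Inverse-Gamma(α, β) prior on σ², the Normal likelihood is conjugate: posterior is Inv-Gamma(α + n/2, β + Σ(xᵢ−μ)²/2).
Posterior: Inv-Gamma(2.2 + 8/2, 1.6 + 75.514/2) = Inv-Gamma(6.20, 39.3570).
E[σ²|data] = β/(α−1) = 39.3570/5.20 = 7.5687.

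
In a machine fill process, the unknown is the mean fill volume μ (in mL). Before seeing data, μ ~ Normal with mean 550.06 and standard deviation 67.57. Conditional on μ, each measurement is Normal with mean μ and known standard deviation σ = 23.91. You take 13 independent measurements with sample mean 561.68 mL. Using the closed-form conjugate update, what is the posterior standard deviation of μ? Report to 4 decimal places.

6.5997

For Normal data with known variance σ², a Normal(μ₀, σ₀²) prior on μ is conjugate. Posterior precision = 1/σ₀² + n/σ²; posterior mean is the precision-weighted average of μ₀ and x̄.
σ₀² = 67.57² = 4565.7049, σ² = 23.91² = 571.6881; σ² + n·σ₀² = 571.6881 + 13·4565.7049 = 59925.8518.
Posterior precision = 1/σ₀² + n/σ² = 1/4565.7049 + 13/571.6881 = (σ² + n·σ₀²)/(σ₀²σ²) = 59925.8518/(4565.7049·571.6881); posterior variance σₙ² = σ₀²σ²/(σ² + n·σ₀²) = 4565.7049·571.6881/59925.8518 = 43.556480.
Posterior SD = √σₙ² = √(4565.7049·571.6881/59925.8518) = 6.5997.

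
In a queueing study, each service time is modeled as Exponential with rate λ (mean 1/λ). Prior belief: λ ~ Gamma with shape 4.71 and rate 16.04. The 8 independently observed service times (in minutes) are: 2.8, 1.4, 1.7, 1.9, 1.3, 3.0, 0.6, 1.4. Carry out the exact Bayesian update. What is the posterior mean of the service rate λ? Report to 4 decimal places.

With a Gamma(shape α, rate β) prior on the exponential rate λ, the posterior after n observations with total T = Σxᵢ is Gamma(α+n, β+T).
Sum of observations T = 14.1 minutes; n = 8.
Posterior: Gamma(4.71+8, 16.04+14.1) = Gamma(12.71, 30.14).
Posterior mean of λ = α/β = 12.71/30.14 = 0.4217.

0.4217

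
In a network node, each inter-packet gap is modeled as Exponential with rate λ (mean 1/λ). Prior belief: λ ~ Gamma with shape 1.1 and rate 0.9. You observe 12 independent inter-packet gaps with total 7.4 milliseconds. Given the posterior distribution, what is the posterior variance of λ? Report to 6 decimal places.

With a Gamma(shape α, rate β) prior on the exponential rate λ, the posterior after n observations with total T = Σxᵢ is Gamma(α+n, β+T).
Posterior: Gamma(1.1+12, 0.9+7.4) = Gamma(13.1, 8.3).
Var = α/β² = 0.190158.

0.190158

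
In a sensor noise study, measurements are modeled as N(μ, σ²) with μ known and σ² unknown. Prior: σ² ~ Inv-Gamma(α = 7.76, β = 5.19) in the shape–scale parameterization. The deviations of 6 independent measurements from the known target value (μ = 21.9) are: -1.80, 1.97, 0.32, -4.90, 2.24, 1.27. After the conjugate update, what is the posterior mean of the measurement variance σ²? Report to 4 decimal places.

2.4715

With known mean μ and an Inverse-Gamma(α, β) prior on σ², the Normal likelihood is conjugate: posterior is Inv-Gamma(α + n/2, β + Σ(xᵢ−μ)²/2).
Σ(xᵢ−μ)² = (-1.80)² + (1.97)² + (0.32)² + (-4.90)² + (2.24)² + (1.27)² = 37.8638.
Posterior: Inv-Gamma(7.76 + 6/2, 5.19 + 37.8638/2) = Inv-Gamma(10.76, 24.12190).
E[σ²|data] = β/(α−1) = 24.12190/9.76 = 2.4715.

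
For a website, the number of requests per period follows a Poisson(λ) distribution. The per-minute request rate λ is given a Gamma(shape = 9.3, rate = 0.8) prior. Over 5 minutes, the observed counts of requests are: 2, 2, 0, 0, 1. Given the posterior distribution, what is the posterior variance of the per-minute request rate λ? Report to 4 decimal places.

With a Gamma(shape α, rate β) prior, the Poisson likelihood is conjugate: the posterior is Gamma(α + ΣXᵢ, β + n).
Sum of counts S = 5 over n = 5 minutes.
Posterior: Gamma(α+S, β+n) = Gamma(9.3+5, 0.8+5) = Gamma(14.3, 5.8).
Var = α/β² = 14.3/5.8² = 0.4251.

0.4251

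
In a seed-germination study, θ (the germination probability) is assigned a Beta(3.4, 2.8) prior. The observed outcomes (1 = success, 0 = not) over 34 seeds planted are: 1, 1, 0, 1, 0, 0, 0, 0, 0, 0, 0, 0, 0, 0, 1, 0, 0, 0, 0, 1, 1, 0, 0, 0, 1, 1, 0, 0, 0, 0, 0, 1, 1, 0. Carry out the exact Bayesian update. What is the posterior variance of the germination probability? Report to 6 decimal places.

0.005394

The Beta prior is conjugate to a Binomial/Bernoulli likelihood; the update adds successes to α and failures to β.
Posterior: Beta(α+k, β+n−k) = Beta(3.4+10, 2.8+24) = Beta(13.4, 26.8).
Var = αβ/((α+β)²(α+β+1)) = 13.4·26.8/(40.2²·41.2) = 0.005394.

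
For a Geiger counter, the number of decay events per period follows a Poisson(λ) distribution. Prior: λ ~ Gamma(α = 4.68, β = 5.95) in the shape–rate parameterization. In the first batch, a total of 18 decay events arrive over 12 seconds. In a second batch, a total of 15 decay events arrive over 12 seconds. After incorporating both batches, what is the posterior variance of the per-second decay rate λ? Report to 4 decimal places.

0.0420

With a Gamma(shape α, rate β) prior, the Poisson likelihood is conjugate: the posterior is Gamma(α + ΣXᵢ, β + n).
After batch 1: Gamma(α+S, β+n) = Gamma(4.68+18, 5.95+12) = Gamma(22.68, 17.95).
After batch 2: Gamma(α+S, β+n) = Gamma(22.68+15, 17.95+12) = Gamma(37.68, 29.95).
Var = α/β² = 37.68/29.95² = 0.0420.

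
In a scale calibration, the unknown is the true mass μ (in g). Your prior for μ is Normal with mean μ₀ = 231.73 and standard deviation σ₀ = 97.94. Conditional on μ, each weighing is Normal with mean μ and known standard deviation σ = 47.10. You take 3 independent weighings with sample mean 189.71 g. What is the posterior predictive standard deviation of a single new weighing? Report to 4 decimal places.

For Normal data with known variance σ², a Normal(μ₀, σ₀²) prior on μ is conjugate. Posterior precision = 1/σ₀² + n/σ²; posterior mean is the precision-weighted average of μ₀ and x̄.
σ₀² = 97.94² = 9592.2436, σ² = 47.10² = 2218.41; σ² + n·σ₀² = 2218.41 + 3·9592.2436 = 30995.1408.
Posterior precision = 1/σ₀² + n/σ² = 1/9592.2436 + 3/2218.41 = (σ² + n·σ₀²)/(σ₀²σ²) = 30995.1408/(9592.2436·2218.41); posterior variance σₙ² = σ₀²σ²/(σ² + n·σ₀²) = 9592.2436·2218.41/30995.1408 = 686.544038.
Predictive variance for one new observation = σₙ² + σ² = 9592.2436·2218.41/30995.1408 + 2218.41 = σ²·(σ₀² + 30995.1408)/30995.1408 = 2218.41·40587.3844/30995.1408 = 2904.954038; SD = √(2218.41·40587.3844/30995.1408) = 53.8976.

53.8976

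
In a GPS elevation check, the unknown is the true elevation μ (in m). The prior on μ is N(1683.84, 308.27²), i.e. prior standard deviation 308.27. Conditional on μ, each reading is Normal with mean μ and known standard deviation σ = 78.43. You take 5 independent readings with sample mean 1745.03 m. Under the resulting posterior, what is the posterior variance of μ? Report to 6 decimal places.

1214.529811

For Normal data with known variance σ², a Normal(μ₀, σ₀²) prior on μ is conjugate. Posterior precision = 1/σ₀² + n/σ²; posterior mean is the precision-weighted average of μ₀ and x̄.
σ₀² = 308.27² = 95030.3929, σ² = 78.43² = 6151.2649; σ² + n·σ₀² = 6151.2649 + 5·95030.3929 = 481303.2294.
Posterior precision = 1/σ₀² + n/σ² = 1/95030.3929 + 5/6151.2649 = (σ² + n·σ₀²)/(σ₀²σ²) = 481303.2294/(95030.3929·6151.2649); posterior variance σₙ² = σ₀²σ²/(σ² + n·σ₀²) = 95030.3929·6151.2649/481303.2294 = 1214.529811.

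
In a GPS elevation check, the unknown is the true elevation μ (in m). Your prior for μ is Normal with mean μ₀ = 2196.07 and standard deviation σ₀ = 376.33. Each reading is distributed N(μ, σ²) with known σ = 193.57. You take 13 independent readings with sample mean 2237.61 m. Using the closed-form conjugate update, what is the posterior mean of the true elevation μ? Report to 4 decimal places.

For Normal data with known variance σ², a Normal(μ₀, σ₀²) prior on μ is conjugate. Posterior precision = 1/σ₀² + n/σ²; posterior mean is the precision-weighted average of μ₀ and x̄.
n·x̄ = 13·2237.61 = 29088.93.
σ₀² = 376.33² = 141624.2689, σ² = 193.57² = 37469.3449; σ² + n·σ₀² = 37469.3449 + 13·141624.2689 = 1878584.8406.
Posterior mean = (μ₀/σ₀² + n·x̄/σ²)/(1/σ₀² + n/σ²) = (σ²·μ₀ + σ₀²·n·x̄)/(σ² + n·σ₀²) = (37469.3449·2196.07 + 141624.2689·29088.93)/1878584.8406 = 4201983748.58782/1878584.8406 = 2236.7815.

2236.7815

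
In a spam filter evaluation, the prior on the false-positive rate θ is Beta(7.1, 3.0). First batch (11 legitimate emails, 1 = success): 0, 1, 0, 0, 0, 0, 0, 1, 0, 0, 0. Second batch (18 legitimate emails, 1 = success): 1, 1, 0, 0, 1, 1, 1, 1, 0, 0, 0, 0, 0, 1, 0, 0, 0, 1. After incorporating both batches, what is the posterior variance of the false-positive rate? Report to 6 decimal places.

0.006137

The Beta prior is conjugate to a Binomial/Bernoulli likelihood; the update adds successes to α and failures to β.
After batch 1: Beta(7.1+2, 3.0+9) = Beta(9.1, 12.0).
After batch 2: Beta(9.1+8, 12.0+10) = Beta(17.1, 22.0).
Var = αβ/((α+β)²(α+β+1)) = 17.1·22.0/(39.1²·40.1) = 0.006137.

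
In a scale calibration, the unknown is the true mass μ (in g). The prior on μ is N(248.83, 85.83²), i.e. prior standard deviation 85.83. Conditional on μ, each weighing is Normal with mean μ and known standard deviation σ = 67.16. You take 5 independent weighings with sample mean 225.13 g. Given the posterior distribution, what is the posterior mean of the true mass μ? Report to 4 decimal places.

For Normal data with known variance σ², a Normal(μ₀, σ₀²) prior on μ is conjugate. Posterior precision = 1/σ₀² + n/σ²; posterior mean is the precision-weighted average of μ₀ and x̄.
n·x̄ = 5·225.13 = 1125.65.
σ₀² = 85.83² = 7366.7889, σ² = 67.16² = 4510.4656; σ² + n·σ₀² = 4510.4656 + 5·7366.7889 = 41344.4101.
Posterior mean = (μ₀/σ₀² + n·x̄/σ²)/(1/σ₀² + n/σ²) = (σ²·μ₀ + σ₀²·n·x̄)/(σ² + n·σ₀²) = (4510.4656·248.83 + 7366.7889·1125.65)/41344.4101 = 9414765.080533/41344.4101 = 227.7155.

227.7155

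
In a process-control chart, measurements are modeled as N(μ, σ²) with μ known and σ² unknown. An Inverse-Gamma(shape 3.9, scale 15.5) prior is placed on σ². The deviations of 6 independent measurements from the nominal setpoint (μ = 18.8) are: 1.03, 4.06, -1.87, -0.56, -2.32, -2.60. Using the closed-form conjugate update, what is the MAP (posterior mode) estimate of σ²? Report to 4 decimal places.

4.0821

With known mean μ and an Inverse-Gamma(α, β) prior on σ², the Normal likelihood is conjugate: posterior is Inv-Gamma(α + n/2, β + Σ(xᵢ−μ)²/2).
Σ(xᵢ−μ)² = (1.03)² + (4.06)² + (-1.87)² + (-0.56)² + (-2.32)² + (-2.60)² = 33.4974.
Posterior: Inv-Gamma(3.9 + 6/2, 15.5 + 33.4974/2) = Inv-Gamma(6.90, 32.24870).
Mode = β/(α+1) = 32.24870/7.90 = 4.0821.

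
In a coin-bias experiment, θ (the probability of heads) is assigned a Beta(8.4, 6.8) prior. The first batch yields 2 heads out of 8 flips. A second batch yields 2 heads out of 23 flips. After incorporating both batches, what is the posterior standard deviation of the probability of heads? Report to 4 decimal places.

0.0645

The Beta prior is conjugate to a Binomial/Bernoulli likelihood; the update adds successes to α and failures to β.
After batch 1: Beta(8.4+2, 6.8+6) = Beta(10.4, 12.8).
After batch 2: Beta(10.4+2, 12.8+21) = Beta(12.4, 33.8).
Var = αβ/((α+β)²(α+β+1)) = 12.4·33.8/(46.2²·47.2) = 0.00416018; SD = √0.00416018 = 0.0645.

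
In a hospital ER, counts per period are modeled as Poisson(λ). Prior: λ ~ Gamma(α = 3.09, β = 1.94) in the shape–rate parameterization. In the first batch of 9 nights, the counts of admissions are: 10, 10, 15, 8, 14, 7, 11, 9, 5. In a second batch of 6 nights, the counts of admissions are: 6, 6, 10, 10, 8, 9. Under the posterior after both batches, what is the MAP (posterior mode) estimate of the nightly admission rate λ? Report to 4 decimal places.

8.2698

With a Gamma(shape α, rate β) prior, the Poisson likelihood is conjugate: the posterior is Gamma(α + ΣXᵢ, β + n).
Batch 1: sum of counts S = 89 over n = 9 nights.
After batch 1: Gamma(α+S, β+n) = Gamma(3.09+89, 1.94+9) = Gamma(92.09, 10.94).
Batch 2: sum of counts S = 49 over n = 6 nights.
After batch 2: Gamma(α+S, β+n) = Gamma(92.09+49, 10.94+6) = Gamma(141.09, 16.94).
Mode of Gamma(α,β) for α≥1 is (α−1)/β = 140.09/16.94 = 8.2698.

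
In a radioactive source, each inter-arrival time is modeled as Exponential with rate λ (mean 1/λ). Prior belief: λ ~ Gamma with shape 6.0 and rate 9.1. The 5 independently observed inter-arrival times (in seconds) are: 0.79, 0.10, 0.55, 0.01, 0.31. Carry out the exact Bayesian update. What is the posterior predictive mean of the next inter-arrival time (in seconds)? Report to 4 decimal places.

With a Gamma(shape α, rate β) prior on the exponential rate λ, the posterior after n observations with total T = Σxᵢ is Gamma(α+n, β+T).
Sum of observations T = 1.76 seconds; n = 5.
Posterior: Gamma(6.0+5, 9.1+1.76) = Gamma(11.0, 10.86).
The predictive distribution for the next observation is Lomax; its mean is β/(α−1) = 10.86/10.0 = 1.0860.

1.0860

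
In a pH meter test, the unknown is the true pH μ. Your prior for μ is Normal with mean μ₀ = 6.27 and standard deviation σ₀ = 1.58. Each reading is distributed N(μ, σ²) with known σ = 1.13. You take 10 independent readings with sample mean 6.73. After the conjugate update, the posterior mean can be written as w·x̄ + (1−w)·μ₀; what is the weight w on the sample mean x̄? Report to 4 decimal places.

For Normal data with known variance σ², a Normal(μ₀, σ₀²) prior on μ is conjugate. Posterior precision = 1/σ₀² + n/σ²; posterior mean is the precision-weighted average of μ₀ and x̄.
σ₀² = 1.58² = 2.4964, σ² = 1.13² = 1.2769. Prior precision 1/σ₀² = 1/2.4964; data precision n/σ² = 10/1.2769.
w = (n/σ²)/(1/σ₀² + n/σ²) = n·σ₀²/(σ² + n·σ₀²) = 10·2.4964/(1.2769 + 10·2.4964) = 24.964/26.2409 = 0.9513.

0.9513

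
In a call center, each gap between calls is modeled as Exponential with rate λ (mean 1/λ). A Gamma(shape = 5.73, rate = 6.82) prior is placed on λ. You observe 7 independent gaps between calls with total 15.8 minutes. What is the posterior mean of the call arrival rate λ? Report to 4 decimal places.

0.5628

With a Gamma(shape α, rate β) prior on the exponential rate λ, the posterior after n observations with total T = Σxᵢ is Gamma(α+n, β+T).
Posterior: Gamma(5.73+7, 6.82+15.8) = Gamma(12.73, 22.62).
Posterior mean of λ = α/β = 12.73/22.62 = 0.5628.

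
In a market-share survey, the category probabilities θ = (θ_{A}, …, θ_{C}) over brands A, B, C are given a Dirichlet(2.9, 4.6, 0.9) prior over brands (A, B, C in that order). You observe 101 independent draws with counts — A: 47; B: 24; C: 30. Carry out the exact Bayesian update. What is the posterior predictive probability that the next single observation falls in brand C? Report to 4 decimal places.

0.2824

The Dirichlet prior is conjugate to the Multinomial likelihood: each posterior αⱼ = prior αⱼ + observed count nⱼ.
Posterior concentration: (49.9, 28.6, 30.9), total = 109.4.
P(next = C | data) = α_{C}/Σα = 0.2824.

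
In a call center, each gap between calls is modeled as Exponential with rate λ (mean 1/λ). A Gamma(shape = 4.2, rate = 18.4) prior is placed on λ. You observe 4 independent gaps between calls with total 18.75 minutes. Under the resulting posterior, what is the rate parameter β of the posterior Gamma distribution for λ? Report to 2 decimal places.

37.15

With a Gamma(shape α, rate β) prior on the exponential rate λ, the posterior after n observations with total T = Σxᵢ is Gamma(α+n, β+T).
Posterior: Gamma(4.2+4, 18.4+18.75) = Gamma(8.2, 37.15).
Posterior β = 37.15.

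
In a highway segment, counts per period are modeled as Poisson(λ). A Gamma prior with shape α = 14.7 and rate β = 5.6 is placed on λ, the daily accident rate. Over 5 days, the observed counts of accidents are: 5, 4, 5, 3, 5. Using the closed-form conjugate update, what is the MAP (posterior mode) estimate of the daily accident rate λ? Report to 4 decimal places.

With a Gamma(shape α, rate β) prior, the Poisson likelihood is conjugate: the posterior is Gamma(α + ΣXᵢ, β + n).
Sum of counts S = 22 over n = 5 days.
Posterior: Gamma(α+S, β+n) = Gamma(14.7+22, 5.6+5) = Gamma(36.7, 10.6).
Mode of Gamma(α,β) for α≥1 is (α−1)/β = 35.7/10.6 = 3.3679.

3.3679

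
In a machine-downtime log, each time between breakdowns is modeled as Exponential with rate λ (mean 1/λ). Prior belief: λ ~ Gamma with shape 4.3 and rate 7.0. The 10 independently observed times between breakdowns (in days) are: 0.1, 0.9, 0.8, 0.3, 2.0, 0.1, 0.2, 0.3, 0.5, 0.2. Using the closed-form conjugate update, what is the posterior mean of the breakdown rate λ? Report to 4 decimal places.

With a Gamma(shape α, rate β) prior on the exponential rate λ, the posterior after n observations with total T = Σxᵢ is Gamma(α+n, β+T).
Sum of observations T = 5.4 days; n = 10.
Posterior: Gamma(4.3+10, 7.0+5.4) = Gamma(14.3, 12.4).
Posterior mean of λ = α/β = 14.3/12.4 = 1.1532.

1.1532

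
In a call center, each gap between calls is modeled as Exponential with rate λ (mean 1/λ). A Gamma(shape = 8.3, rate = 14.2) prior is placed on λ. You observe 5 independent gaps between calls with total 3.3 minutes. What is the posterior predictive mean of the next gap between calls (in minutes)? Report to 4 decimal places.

With a Gamma(shape α, rate β) prior on the exponential rate λ, the posterior after n observations with total T = Σxᵢ is Gamma(α+n, β+T).
Posterior: Gamma(8.3+5, 14.2+3.3) = Gamma(13.3, 17.5).
The predictive distribution for the next observation is Lomax; its mean is β/(α−1) = 17.5/12.3 = 1.4228.

1.4228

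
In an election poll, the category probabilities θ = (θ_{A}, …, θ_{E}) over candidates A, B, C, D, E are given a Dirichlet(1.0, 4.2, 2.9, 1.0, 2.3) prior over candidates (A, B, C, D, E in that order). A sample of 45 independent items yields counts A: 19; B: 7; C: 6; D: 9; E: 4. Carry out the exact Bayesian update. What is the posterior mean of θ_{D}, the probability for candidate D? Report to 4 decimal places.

0.1773

The Dirichlet prior is conjugate to the Multinomial likelihood: each posterior αⱼ = prior αⱼ + observed count nⱼ.
Posterior concentration: (20.0, 11.2, 8.9, 10.0, 6.3), total = 56.4.
E[θ_{D}|data] = α_{D}/Σα = 10.0/56.4 = 0.1773.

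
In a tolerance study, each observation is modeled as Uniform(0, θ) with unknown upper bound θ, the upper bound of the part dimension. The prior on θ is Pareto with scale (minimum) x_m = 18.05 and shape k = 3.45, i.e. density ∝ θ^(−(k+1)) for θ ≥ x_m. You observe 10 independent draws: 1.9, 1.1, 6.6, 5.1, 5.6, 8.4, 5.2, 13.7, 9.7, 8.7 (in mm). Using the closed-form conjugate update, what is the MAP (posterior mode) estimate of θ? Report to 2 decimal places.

A Pareto(scale x_m, shape k) prior on the upper bound θ of Uniform(0, θ) is conjugate: posterior is Pareto(max(x_m, max xᵢ), k + n).
Sample maximum = 13.7; prior scale x_m = 18.05 → posterior scale = max = 18.05.
Posterior shape = 3.45 + 10 = 13.45.
The Pareto density is decreasing on [x_m, ∞), so the mode is x_m = 18.05.

18.05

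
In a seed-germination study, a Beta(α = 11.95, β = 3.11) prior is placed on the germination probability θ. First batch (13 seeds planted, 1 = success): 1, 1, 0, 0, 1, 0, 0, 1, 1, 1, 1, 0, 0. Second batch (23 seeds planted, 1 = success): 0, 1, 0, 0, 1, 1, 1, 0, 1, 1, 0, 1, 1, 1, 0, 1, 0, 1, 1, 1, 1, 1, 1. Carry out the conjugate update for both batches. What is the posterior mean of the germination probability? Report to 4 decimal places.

The Beta prior is conjugate to a Binomial/Bernoulli likelihood; the update adds successes to α and failures to β.
After batch 1: Beta(11.95+7, 3.11+6) = Beta(18.95, 9.11).
After batch 2: Beta(18.95+16, 9.11+7) = Beta(34.95, 16.11).
Posterior mean = α/(α+β) = 34.95/51.06 = 0.6845.

0.6845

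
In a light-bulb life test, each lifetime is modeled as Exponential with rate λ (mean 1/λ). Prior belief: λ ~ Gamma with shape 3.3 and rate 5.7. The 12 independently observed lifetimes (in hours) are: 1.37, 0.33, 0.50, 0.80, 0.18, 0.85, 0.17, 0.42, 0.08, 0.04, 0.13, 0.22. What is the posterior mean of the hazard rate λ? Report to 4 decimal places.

1.4180

With a Gamma(shape α, rate β) prior on the exponential rate λ, the posterior after n observations with total T = Σxᵢ is Gamma(α+n, β+T).
Sum of observations T = 5.09 hours; n = 12.
Posterior: Gamma(3.3+12, 5.7+5.09) = Gamma(15.3, 10.79).
Posterior mean of λ = α/β = 15.3/10.79 = 1.4180.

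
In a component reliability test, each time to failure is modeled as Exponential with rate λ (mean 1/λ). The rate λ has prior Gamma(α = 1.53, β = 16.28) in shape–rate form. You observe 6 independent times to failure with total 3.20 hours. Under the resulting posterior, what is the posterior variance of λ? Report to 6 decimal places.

With a Gamma(shape α, rate β) prior on the exponential rate λ, the posterior after n observations with total T = Σxᵢ is Gamma(α+n, β+T).
Posterior: Gamma(1.53+6, 16.28+3.20) = Gamma(7.53, 19.48).
Var = α/β² = 0.019843.

0.019843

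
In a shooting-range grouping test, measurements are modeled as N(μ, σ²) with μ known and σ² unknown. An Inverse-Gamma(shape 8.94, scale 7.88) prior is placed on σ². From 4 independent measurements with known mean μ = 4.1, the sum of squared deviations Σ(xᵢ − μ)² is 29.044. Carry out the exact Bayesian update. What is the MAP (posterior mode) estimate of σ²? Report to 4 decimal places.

1.8762

With known mean μ and an Inverse-Gamma(α, β) prior on σ², the Normal likelihood is conjugate: posterior is Inv-Gamma(α + n/2, β + Σ(xᵢ−μ)²/2).
Posterior: Inv-Gamma(8.94 + 4/2, 7.88 + 29.044/2) = Inv-Gamma(10.94, 22.4020).
Mode = β/(α+1) = 22.4020/11.94 = 1.8762.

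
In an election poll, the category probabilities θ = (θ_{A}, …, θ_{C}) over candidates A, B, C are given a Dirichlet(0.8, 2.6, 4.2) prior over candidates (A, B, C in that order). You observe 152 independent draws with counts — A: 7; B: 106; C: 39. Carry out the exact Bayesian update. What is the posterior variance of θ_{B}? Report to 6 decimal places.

0.001354

The Dirichlet prior is conjugate to the Multinomial likelihood: each posterior αⱼ = prior αⱼ + observed count nⱼ.
Posterior concentration: (7.8, 108.6, 43.2), total = 159.6.
Var[θ_j] = α_j(Σα−α_j)/((Σα)²(Σα+1)) = 108.6·51.0/(159.6²·160.6) = 0.001354.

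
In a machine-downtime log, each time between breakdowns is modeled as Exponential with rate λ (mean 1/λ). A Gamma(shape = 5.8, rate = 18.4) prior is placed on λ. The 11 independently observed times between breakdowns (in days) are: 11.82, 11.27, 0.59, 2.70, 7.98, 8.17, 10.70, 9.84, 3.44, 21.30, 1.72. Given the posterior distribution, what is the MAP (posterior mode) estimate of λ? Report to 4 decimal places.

0.1464

With a Gamma(shape α, rate β) prior on the exponential rate λ, the posterior after n observations with total T = Σxᵢ is Gamma(α+n, β+T).
Sum of observations T = 89.53 days; n = 11.
Posterior: Gamma(5.8+11, 18.4+89.53) = Gamma(16.8, 107.93).
Mode = (α−1)/β = 0.1464.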